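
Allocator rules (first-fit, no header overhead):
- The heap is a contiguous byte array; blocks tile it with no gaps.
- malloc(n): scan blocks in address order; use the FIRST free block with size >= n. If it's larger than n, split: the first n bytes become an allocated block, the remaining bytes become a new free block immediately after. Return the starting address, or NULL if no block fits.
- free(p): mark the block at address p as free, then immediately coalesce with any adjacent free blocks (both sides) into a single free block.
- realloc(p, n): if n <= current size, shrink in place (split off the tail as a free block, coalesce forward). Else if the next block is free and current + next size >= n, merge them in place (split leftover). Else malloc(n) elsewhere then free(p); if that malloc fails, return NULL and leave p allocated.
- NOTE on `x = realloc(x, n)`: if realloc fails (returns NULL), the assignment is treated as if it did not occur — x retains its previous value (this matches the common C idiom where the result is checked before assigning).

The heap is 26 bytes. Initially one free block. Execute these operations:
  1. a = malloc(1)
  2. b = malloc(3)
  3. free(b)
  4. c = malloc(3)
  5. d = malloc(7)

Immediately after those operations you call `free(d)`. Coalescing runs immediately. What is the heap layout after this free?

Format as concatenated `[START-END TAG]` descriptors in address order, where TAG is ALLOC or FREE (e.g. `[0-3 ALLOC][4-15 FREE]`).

Op 1: a = malloc(1) -> a = 0; heap: [0-0 ALLOC][1-25 FREE]
Op 2: b = malloc(3) -> b = 1; heap: [0-0 ALLOC][1-3 ALLOC][4-25 FREE]
Op 3: free(b) -> (freed b); heap: [0-0 ALLOC][1-25 FREE]
Op 4: c = malloc(3) -> c = 1; heap: [0-0 ALLOC][1-3 ALLOC][4-25 FREE]
Op 5: d = malloc(7) -> d = 4; heap: [0-0 ALLOC][1-3 ALLOC][4-10 ALLOC][11-25 FREE]
free(d): d = 4 -> block [4-10 ALLOC]; mark free, coalesce with adjacent free neighbors -> [0-0 ALLOC][1-3 ALLOC][4-25 FREE]

Answer: [0-0 ALLOC][1-3 ALLOC][4-25 FREE]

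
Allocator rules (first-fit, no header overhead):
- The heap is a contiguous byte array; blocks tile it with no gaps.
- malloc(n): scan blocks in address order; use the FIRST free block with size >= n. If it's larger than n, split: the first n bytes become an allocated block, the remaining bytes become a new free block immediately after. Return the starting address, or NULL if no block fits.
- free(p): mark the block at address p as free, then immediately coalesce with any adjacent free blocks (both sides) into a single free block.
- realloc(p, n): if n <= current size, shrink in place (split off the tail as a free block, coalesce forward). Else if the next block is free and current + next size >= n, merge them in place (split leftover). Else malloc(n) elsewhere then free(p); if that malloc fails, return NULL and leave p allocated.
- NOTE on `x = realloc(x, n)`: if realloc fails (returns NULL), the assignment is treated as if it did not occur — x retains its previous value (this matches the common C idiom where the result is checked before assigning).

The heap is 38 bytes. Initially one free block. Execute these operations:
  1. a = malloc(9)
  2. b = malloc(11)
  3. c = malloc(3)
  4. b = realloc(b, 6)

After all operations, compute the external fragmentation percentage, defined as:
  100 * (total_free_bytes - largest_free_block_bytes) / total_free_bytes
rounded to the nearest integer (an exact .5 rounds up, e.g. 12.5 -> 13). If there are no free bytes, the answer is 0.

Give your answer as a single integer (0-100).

Op 1: a = malloc(9) -> a = 0; heap: [0-8 ALLOC][9-37 FREE]
Op 2: b = malloc(11) -> b = 9; heap: [0-8 ALLOC][9-19 ALLOC][20-37 FREE]
Op 3: c = malloc(3) -> c = 20; heap: [0-8 ALLOC][9-19 ALLOC][20-22 ALLOC][23-37 FREE]
Op 4: b = realloc(b, 6) -> b = 9; heap: [0-8 ALLOC][9-14 ALLOC][15-19 FREE][20-22 ALLOC][23-37 FREE]
Free blocks: [5 15] total_free=20 largest=15 -> 100*(20-15)/20 = 500/20 = 25

Answer: 25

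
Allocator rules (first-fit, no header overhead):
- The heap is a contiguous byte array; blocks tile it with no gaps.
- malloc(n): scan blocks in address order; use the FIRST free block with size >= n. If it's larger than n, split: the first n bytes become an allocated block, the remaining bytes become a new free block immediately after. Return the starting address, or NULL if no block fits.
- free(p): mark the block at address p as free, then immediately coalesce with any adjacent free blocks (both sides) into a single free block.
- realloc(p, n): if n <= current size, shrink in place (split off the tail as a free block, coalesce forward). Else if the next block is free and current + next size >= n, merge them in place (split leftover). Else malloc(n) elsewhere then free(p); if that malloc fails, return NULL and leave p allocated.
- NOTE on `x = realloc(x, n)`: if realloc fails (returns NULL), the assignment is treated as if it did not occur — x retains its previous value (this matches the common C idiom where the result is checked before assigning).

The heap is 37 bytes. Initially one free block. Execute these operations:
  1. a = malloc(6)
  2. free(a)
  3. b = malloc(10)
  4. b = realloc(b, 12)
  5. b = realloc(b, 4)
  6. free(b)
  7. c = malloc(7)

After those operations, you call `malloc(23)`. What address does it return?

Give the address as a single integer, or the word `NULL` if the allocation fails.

Answer: 7

Derivation:
Op 1: a = malloc(6) -> a = 0; heap: [0-5 ALLOC][6-36 FREE]
Op 2: free(a) -> (freed a); heap: [0-36 FREE]
Op 3: b = malloc(10) -> b = 0; heap: [0-9 ALLOC][10-36 FREE]
Op 4: b = realloc(b, 12) -> b = 0; heap: [0-11 ALLOC][12-36 FREE]
Op 5: b = realloc(b, 4) -> b = 0; heap: [0-3 ALLOC][4-36 FREE]
Op 6: free(b) -> (freed b); heap: [0-36 FREE]
Op 7: c = malloc(7) -> c = 0; heap: [0-6 ALLOC][7-36 FREE]
malloc(23): first-fit scan over [0-6 ALLOC][7-36 FREE] -> 7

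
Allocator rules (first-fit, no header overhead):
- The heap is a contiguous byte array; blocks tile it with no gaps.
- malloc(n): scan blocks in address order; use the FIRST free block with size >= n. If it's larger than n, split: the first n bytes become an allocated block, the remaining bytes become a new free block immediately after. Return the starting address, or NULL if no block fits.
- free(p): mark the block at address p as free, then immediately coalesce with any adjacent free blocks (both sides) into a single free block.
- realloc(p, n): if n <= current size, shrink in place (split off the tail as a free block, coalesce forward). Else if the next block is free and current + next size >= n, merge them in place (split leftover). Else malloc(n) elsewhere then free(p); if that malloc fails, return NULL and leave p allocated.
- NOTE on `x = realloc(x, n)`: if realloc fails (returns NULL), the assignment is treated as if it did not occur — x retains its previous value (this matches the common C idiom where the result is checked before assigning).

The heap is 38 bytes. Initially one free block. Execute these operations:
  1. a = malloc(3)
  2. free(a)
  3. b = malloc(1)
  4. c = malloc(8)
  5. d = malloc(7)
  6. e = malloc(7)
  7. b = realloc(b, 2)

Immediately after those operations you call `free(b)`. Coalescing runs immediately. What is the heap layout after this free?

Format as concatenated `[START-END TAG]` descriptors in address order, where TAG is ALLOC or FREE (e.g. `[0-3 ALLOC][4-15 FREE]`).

Answer: [0-0 FREE][1-8 ALLOC][9-15 ALLOC][16-22 ALLOC][23-37 FREE]

Derivation:
Op 1: a = malloc(3) -> a = 0; heap: [0-2 ALLOC][3-37 FREE]
Op 2: free(a) -> (freed a); heap: [0-37 FREE]
Op 3: b = malloc(1) -> b = 0; heap: [0-0 ALLOC][1-37 FREE]
Op 4: c = malloc(8) -> c = 1; heap: [0-0 ALLOC][1-8 ALLOC][9-37 FREE]
Op 5: d = malloc(7) -> d = 9; heap: [0-0 ALLOC][1-8 ALLOC][9-15 ALLOC][16-37 FREE]
Op 6: e = malloc(7) -> e = 16; heap: [0-0 ALLOC][1-8 ALLOC][9-15 ALLOC][16-22 ALLOC][23-37 FREE]
Op 7: b = realloc(b, 2) -> b = 23; heap: [0-0 FREE][1-8 ALLOC][9-15 ALLOC][16-22 ALLOC][23-24 ALLOC][25-37 FREE]
free(b): b = 23 -> block [23-24 ALLOC]; mark free, coalesce with adjacent free neighbors -> [0-0 FREE][1-8 ALLOC][9-15 ALLOC][16-22 ALLOC][23-37 FREE]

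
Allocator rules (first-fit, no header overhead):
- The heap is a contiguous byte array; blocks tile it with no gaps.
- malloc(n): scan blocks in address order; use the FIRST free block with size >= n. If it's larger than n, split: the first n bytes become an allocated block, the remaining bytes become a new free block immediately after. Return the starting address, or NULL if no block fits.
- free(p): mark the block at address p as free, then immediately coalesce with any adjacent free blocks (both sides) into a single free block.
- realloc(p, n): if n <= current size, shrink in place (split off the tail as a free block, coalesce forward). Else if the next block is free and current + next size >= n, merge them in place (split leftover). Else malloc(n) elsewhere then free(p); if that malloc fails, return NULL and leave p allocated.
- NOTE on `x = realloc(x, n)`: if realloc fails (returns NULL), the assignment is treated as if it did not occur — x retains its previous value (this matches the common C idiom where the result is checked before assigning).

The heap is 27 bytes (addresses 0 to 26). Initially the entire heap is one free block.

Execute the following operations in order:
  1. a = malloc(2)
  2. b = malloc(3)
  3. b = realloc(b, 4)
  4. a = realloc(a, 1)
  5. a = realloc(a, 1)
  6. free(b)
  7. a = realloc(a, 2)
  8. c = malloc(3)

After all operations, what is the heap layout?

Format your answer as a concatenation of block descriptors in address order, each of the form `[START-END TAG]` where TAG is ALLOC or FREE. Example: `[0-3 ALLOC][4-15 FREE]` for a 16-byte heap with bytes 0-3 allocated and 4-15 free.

Answer: [0-1 ALLOC][2-4 ALLOC][5-26 FREE]

Derivation:
Op 1: a = malloc(2) -> a = 0; heap: [0-1 ALLOC][2-26 FREE]
Op 2: b = malloc(3) -> b = 2; heap: [0-1 ALLOC][2-4 ALLOC][5-26 FREE]
Op 3: b = realloc(b, 4) -> b = 2; heap: [0-1 ALLOC][2-5 ALLOC][6-26 FREE]
Op 4: a = realloc(a, 1) -> a = 0; heap: [0-0 ALLOC][1-1 FREE][2-5 ALLOC][6-26 FREE]
Op 5: a = realloc(a, 1) -> a = 0; heap: [0-0 ALLOC][1-1 FREE][2-5 ALLOC][6-26 FREE]
Op 6: free(b) -> (freed b); heap: [0-0 ALLOC][1-26 FREE]
Op 7: a = realloc(a, 2) -> a = 0; heap: [0-1 ALLOC][2-26 FREE]
Op 8: c = malloc(3) -> c = 2; heap: [0-1 ALLOC][2-4 ALLOC][5-26 FREE]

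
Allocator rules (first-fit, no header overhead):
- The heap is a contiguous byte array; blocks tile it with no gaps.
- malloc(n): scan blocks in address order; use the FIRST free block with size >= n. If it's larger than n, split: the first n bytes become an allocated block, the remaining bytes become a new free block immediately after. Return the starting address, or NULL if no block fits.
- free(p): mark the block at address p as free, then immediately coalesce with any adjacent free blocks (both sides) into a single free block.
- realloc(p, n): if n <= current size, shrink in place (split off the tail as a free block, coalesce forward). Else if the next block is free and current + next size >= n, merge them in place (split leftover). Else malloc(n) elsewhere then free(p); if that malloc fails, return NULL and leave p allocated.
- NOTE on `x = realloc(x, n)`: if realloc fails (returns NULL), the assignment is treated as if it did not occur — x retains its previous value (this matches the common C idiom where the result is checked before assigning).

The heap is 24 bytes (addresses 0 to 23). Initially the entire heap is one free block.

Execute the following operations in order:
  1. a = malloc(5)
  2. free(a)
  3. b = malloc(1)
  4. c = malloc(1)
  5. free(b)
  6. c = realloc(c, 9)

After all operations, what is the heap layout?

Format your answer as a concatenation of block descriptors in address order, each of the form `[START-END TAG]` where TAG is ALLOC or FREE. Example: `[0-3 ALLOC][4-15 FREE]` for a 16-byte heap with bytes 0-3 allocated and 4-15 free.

Op 1: a = malloc(5) -> a = 0; heap: [0-4 ALLOC][5-23 FREE]
Op 2: free(a) -> (freed a); heap: [0-23 FREE]
Op 3: b = malloc(1) -> b = 0; heap: [0-0 ALLOC][1-23 FREE]
Op 4: c = malloc(1) -> c = 1; heap: [0-0 ALLOC][1-1 ALLOC][2-23 FREE]
Op 5: free(b) -> (freed b); heap: [0-0 FREE][1-1 ALLOC][2-23 FREE]
Op 6: c = realloc(c, 9) -> c = 1; heap: [0-0 FREE][1-9 ALLOC][10-23 FREE]

Answer: [0-0 FREE][1-9 ALLOC][10-23 FREE]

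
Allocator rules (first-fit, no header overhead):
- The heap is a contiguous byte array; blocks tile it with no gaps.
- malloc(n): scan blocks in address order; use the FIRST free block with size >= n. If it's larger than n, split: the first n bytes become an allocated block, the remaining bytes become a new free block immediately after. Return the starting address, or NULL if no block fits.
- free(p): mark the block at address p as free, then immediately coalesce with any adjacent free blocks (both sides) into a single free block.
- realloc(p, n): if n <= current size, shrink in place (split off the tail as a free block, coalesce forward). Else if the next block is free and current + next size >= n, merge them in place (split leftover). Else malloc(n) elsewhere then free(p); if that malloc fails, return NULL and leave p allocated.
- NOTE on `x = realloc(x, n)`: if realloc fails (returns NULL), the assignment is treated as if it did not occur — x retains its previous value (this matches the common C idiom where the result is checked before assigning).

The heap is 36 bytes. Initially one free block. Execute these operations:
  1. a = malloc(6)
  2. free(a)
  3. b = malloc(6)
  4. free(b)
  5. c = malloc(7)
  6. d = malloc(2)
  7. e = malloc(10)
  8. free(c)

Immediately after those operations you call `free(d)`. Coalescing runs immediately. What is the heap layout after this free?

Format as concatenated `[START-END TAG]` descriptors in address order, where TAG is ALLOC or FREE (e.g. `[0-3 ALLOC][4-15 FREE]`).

Answer: [0-8 FREE][9-18 ALLOC][19-35 FREE]

Derivation:
Op 1: a = malloc(6) -> a = 0; heap: [0-5 ALLOC][6-35 FREE]
Op 2: free(a) -> (freed a); heap: [0-35 FREE]
Op 3: b = malloc(6) -> b = 0; heap: [0-5 ALLOC][6-35 FREE]
Op 4: free(b) -> (freed b); heap: [0-35 FREE]
Op 5: c = malloc(7) -> c = 0; heap: [0-6 ALLOC][7-35 FREE]
Op 6: d = malloc(2) -> d = 7; heap: [0-6 ALLOC][7-8 ALLOC][9-35 FREE]
Op 7: e = malloc(10) -> e = 9; heap: [0-6 ALLOC][7-8 ALLOC][9-18 ALLOC][19-35 FREE]
Op 8: free(c) -> (freed c); heap: [0-6 FREE][7-8 ALLOC][9-18 ALLOC][19-35 FREE]
free(d): d = 7 -> block [7-8 ALLOC]; mark free, coalesce with adjacent free neighbors -> [0-8 FREE][9-18 ALLOC][19-35 FREE]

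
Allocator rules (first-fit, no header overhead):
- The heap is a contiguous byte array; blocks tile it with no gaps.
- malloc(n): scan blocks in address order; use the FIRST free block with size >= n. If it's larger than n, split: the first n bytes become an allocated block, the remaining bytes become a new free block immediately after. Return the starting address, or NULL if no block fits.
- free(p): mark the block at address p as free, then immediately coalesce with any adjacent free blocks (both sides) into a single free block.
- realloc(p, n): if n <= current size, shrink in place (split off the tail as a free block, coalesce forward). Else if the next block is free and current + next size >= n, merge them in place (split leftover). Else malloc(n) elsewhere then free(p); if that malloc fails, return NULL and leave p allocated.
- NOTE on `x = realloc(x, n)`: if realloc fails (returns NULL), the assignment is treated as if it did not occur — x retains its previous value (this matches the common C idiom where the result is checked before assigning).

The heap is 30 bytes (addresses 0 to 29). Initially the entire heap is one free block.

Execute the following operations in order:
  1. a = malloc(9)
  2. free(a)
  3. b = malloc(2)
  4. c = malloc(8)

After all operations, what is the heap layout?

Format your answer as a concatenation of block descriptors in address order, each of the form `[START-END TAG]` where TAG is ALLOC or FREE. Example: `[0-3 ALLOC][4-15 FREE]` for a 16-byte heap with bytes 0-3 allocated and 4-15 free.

Op 1: a = malloc(9) -> a = 0; heap: [0-8 ALLOC][9-29 FREE]
Op 2: free(a) -> (freed a); heap: [0-29 FREE]
Op 3: b = malloc(2) -> b = 0; heap: [0-1 ALLOC][2-29 FREE]
Op 4: c = malloc(8) -> c = 2; heap: [0-1 ALLOC][2-9 ALLOC][10-29 FREE]

Answer: [0-1 ALLOC][2-9 ALLOC][10-29 FREE]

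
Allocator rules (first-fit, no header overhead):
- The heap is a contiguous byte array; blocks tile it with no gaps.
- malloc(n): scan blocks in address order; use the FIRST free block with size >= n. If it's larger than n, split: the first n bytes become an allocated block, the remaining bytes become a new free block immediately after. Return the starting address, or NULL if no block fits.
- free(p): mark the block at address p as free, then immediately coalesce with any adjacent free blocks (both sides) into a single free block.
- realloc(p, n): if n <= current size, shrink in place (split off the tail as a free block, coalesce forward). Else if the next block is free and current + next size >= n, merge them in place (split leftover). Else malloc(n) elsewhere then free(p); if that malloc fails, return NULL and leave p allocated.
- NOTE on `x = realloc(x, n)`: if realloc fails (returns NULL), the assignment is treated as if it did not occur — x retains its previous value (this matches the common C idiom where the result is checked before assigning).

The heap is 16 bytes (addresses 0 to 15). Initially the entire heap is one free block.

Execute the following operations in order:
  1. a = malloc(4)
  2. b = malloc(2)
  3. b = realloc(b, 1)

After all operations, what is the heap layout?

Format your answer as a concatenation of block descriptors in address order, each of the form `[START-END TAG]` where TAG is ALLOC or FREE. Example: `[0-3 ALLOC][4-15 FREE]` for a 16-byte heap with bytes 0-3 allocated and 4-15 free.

Answer: [0-3 ALLOC][4-4 ALLOC][5-15 FREE]

Derivation:
Op 1: a = malloc(4) -> a = 0; heap: [0-3 ALLOC][4-15 FREE]
Op 2: b = malloc(2) -> b = 4; heap: [0-3 ALLOC][4-5 ALLOC][6-15 FREE]
Op 3: b = realloc(b, 1) -> b = 4; heap: [0-3 ALLOC][4-4 ALLOC][5-15 FREE]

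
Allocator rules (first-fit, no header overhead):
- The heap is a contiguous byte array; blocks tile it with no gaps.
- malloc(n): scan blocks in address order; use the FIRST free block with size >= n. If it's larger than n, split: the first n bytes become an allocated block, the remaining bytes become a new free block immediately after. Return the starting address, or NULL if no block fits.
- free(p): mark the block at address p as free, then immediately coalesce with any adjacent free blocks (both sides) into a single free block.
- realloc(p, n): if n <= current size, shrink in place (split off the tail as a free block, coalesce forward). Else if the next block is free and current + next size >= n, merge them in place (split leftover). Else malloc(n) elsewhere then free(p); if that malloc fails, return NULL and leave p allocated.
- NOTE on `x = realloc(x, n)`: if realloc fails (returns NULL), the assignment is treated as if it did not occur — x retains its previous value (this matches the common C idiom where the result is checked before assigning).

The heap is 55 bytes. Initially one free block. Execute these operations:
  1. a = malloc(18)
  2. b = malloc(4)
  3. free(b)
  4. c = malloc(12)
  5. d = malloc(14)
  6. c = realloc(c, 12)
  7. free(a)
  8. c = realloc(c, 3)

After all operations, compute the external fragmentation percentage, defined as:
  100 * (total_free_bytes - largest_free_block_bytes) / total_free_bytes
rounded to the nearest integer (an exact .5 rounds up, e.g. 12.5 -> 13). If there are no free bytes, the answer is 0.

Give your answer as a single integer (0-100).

Op 1: a = malloc(18) -> a = 0; heap: [0-17 ALLOC][18-54 FREE]
Op 2: b = malloc(4) -> b = 18; heap: [0-17 ALLOC][18-21 ALLOC][22-54 FREE]
Op 3: free(b) -> (freed b); heap: [0-17 ALLOC][18-54 FREE]
Op 4: c = malloc(12) -> c = 18; heap: [0-17 ALLOC][18-29 ALLOC][30-54 FREE]
Op 5: d = malloc(14) -> d = 30; heap: [0-17 ALLOC][18-29 ALLOC][30-43 ALLOC][44-54 FREE]
Op 6: c = realloc(c, 12) -> c = 18; heap: [0-17 ALLOC][18-29 ALLOC][30-43 ALLOC][44-54 FREE]
Op 7: free(a) -> (freed a); heap: [0-17 FREE][18-29 ALLOC][30-43 ALLOC][44-54 FREE]
Op 8: c = realloc(c, 3) -> c = 18; heap: [0-17 FREE][18-20 ALLOC][21-29 FREE][30-43 ALLOC][44-54 FREE]
Free blocks: [18 9 11] total_free=38 largest=18 -> 100*(38-18)/38 = 2000/38 ≈ 52.632 -> rounds to 53

Answer: 53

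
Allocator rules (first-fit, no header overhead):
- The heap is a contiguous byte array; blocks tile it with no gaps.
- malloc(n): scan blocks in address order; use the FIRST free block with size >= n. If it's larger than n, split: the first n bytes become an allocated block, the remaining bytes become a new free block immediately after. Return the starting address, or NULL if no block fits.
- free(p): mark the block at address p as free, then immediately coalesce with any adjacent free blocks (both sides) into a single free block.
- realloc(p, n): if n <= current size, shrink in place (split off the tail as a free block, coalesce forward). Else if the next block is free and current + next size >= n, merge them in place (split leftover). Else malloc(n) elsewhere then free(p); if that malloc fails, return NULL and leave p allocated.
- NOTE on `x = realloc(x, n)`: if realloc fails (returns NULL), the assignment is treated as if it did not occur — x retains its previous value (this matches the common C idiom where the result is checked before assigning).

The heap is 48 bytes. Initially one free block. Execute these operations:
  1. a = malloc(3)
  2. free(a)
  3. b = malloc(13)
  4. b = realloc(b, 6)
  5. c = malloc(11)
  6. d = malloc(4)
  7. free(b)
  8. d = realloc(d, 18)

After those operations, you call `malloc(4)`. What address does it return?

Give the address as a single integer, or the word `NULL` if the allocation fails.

Op 1: a = malloc(3) -> a = 0; heap: [0-2 ALLOC][3-47 FREE]
Op 2: free(a) -> (freed a); heap: [0-47 FREE]
Op 3: b = malloc(13) -> b = 0; heap: [0-12 ALLOC][13-47 FREE]
Op 4: b = realloc(b, 6) -> b = 0; heap: [0-5 ALLOC][6-47 FREE]
Op 5: c = malloc(11) -> c = 6; heap: [0-5 ALLOC][6-16 ALLOC][17-47 FREE]
Op 6: d = malloc(4) -> d = 17; heap: [0-5 ALLOC][6-16 ALLOC][17-20 ALLOC][21-47 FREE]
Op 7: free(b) -> (freed b); heap: [0-5 FREE][6-16 ALLOC][17-20 ALLOC][21-47 FREE]
Op 8: d = realloc(d, 18) -> d = 17; heap: [0-5 FREE][6-16 ALLOC][17-34 ALLOC][35-47 FREE]
malloc(4): first-fit scan over [0-5 FREE][6-16 ALLOC][17-34 ALLOC][35-47 FREE] -> 0

Answer: 0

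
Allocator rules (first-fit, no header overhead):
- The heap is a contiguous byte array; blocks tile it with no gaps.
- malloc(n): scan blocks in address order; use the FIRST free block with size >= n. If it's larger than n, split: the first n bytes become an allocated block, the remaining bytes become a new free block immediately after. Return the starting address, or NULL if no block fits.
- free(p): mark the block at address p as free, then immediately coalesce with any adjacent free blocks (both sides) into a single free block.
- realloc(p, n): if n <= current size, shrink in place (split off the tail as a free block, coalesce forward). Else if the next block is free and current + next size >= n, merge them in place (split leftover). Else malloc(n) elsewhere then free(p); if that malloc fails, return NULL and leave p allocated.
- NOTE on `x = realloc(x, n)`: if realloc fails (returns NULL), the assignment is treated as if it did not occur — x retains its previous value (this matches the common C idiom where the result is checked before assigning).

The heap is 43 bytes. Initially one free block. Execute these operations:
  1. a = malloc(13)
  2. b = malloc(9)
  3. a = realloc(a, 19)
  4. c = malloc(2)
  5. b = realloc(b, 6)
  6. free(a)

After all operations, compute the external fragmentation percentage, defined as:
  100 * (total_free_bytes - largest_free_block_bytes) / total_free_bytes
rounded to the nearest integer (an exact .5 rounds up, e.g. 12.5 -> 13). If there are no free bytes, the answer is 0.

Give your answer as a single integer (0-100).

Answer: 31

Derivation:
Op 1: a = malloc(13) -> a = 0; heap: [0-12 ALLOC][13-42 FREE]
Op 2: b = malloc(9) -> b = 13; heap: [0-12 ALLOC][13-21 ALLOC][22-42 FREE]
Op 3: a = realloc(a, 19) -> a = 22; heap: [0-12 FREE][13-21 ALLOC][22-40 ALLOC][41-42 FREE]
Op 4: c = malloc(2) -> c = 0; heap: [0-1 ALLOC][2-12 FREE][13-21 ALLOC][22-40 ALLOC][41-42 FREE]
Op 5: b = realloc(b, 6) -> b = 13; heap: [0-1 ALLOC][2-12 FREE][13-18 ALLOC][19-21 FREE][22-40 ALLOC][41-42 FREE]
Op 6: free(a) -> (freed a); heap: [0-1 ALLOC][2-12 FREE][13-18 ALLOC][19-42 FREE]
Free blocks: [11 24] total_free=35 largest=24 -> 100*(35-24)/35 = 1100/35 ≈ 31.429 -> rounds to 31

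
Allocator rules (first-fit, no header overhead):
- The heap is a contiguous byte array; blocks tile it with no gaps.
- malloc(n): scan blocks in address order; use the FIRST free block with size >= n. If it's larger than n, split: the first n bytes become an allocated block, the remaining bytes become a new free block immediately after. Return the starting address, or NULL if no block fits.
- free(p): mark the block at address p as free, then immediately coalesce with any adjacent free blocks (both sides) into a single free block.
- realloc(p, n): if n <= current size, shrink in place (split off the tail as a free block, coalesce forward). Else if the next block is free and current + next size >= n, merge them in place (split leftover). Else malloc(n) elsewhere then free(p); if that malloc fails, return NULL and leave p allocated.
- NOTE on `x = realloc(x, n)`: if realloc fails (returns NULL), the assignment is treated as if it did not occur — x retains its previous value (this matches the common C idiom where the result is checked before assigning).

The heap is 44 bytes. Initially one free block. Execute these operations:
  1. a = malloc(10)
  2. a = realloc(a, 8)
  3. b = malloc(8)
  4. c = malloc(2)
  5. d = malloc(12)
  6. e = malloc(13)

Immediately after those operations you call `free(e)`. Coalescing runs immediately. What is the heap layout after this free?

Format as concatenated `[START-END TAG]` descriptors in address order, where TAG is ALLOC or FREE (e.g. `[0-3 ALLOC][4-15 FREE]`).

Op 1: a = malloc(10) -> a = 0; heap: [0-9 ALLOC][10-43 FREE]
Op 2: a = realloc(a, 8) -> a = 0; heap: [0-7 ALLOC][8-43 FREE]
Op 3: b = malloc(8) -> b = 8; heap: [0-7 ALLOC][8-15 ALLOC][16-43 FREE]
Op 4: c = malloc(2) -> c = 16; heap: [0-7 ALLOC][8-15 ALLOC][16-17 ALLOC][18-43 FREE]
Op 5: d = malloc(12) -> d = 18; heap: [0-7 ALLOC][8-15 ALLOC][16-17 ALLOC][18-29 ALLOC][30-43 FREE]
Op 6: e = malloc(13) -> e = 30; heap: [0-7 ALLOC][8-15 ALLOC][16-17 ALLOC][18-29 ALLOC][30-42 ALLOC][43-43 FREE]
free(e): e = 30 -> block [30-42 ALLOC]; mark free, coalesce with adjacent free neighbors -> [0-7 ALLOC][8-15 ALLOC][16-17 ALLOC][18-29 ALLOC][30-43 FREE]

Answer: [0-7 ALLOC][8-15 ALLOC][16-17 ALLOC][18-29 ALLOC][30-43 FREE]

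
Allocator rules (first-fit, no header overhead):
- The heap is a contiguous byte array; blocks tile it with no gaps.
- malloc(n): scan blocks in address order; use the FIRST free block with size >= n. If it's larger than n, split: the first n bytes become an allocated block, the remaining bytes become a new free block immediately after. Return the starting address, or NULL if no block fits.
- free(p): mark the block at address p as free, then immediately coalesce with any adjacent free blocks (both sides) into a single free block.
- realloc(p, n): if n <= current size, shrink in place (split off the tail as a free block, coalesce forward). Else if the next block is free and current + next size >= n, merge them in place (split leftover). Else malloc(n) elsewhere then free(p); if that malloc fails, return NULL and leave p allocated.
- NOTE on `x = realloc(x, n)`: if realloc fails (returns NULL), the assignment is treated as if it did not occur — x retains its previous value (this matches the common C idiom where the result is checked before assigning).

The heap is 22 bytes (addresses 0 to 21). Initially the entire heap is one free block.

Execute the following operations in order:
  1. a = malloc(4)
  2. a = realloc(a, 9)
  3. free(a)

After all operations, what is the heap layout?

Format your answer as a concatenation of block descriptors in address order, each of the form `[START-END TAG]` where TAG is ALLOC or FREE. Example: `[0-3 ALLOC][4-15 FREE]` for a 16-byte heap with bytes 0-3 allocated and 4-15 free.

Answer: [0-21 FREE]

Derivation:
Op 1: a = malloc(4) -> a = 0; heap: [0-3 ALLOC][4-21 FREE]
Op 2: a = realloc(a, 9) -> a = 0; heap: [0-8 ALLOC][9-21 FREE]
Op 3: free(a) -> (freed a); heap: [0-21 FREE]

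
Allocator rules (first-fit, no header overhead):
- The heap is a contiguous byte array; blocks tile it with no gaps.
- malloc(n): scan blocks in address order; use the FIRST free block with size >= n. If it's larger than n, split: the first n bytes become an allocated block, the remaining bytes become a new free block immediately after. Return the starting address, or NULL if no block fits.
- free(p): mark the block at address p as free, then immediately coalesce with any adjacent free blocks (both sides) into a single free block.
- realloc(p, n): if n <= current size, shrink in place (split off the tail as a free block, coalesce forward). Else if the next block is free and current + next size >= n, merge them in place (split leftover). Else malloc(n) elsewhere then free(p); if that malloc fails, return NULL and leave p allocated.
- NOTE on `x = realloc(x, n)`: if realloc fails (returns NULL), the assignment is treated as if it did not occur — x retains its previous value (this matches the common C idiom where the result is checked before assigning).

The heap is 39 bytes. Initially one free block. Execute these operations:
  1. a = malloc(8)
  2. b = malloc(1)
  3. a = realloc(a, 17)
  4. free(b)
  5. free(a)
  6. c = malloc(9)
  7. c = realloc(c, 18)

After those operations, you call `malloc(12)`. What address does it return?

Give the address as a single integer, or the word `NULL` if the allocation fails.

Answer: 18

Derivation:
Op 1: a = malloc(8) -> a = 0; heap: [0-7 ALLOC][8-38 FREE]
Op 2: b = malloc(1) -> b = 8; heap: [0-7 ALLOC][8-8 ALLOC][9-38 FREE]
Op 3: a = realloc(a, 17) -> a = 9; heap: [0-7 FREE][8-8 ALLOC][9-25 ALLOC][26-38 FREE]
Op 4: free(b) -> (freed b); heap: [0-8 FREE][9-25 ALLOC][26-38 FREE]
Op 5: free(a) -> (freed a); heap: [0-38 FREE]
Op 6: c = malloc(9) -> c = 0; heap: [0-8 ALLOC][9-38 FREE]
Op 7: c = realloc(c, 18) -> c = 0; heap: [0-17 ALLOC][18-38 FREE]
malloc(12): first-fit scan over [0-17 ALLOC][18-38 FREE] -> 18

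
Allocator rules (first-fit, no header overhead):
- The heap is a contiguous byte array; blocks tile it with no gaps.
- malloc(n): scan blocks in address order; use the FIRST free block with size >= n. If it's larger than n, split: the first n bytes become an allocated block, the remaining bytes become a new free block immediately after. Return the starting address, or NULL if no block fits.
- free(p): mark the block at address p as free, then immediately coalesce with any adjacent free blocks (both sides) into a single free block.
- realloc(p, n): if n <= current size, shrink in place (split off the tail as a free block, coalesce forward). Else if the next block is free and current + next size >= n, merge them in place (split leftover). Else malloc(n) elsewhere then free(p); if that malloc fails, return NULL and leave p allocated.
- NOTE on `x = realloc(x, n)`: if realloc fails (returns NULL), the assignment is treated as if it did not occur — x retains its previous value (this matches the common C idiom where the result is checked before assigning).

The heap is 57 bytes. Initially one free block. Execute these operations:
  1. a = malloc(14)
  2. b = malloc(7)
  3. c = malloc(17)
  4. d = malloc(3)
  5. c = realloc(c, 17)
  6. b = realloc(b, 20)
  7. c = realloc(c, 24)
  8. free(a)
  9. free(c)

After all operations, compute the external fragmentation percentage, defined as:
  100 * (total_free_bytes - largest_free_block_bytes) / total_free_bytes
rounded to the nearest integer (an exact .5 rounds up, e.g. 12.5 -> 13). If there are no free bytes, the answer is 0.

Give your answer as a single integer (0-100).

Answer: 64

Derivation:
Op 1: a = malloc(14) -> a = 0; heap: [0-13 ALLOC][14-56 FREE]
Op 2: b = malloc(7) -> b = 14; heap: [0-13 ALLOC][14-20 ALLOC][21-56 FREE]
Op 3: c = malloc(17) -> c = 21; heap: [0-13 ALLOC][14-20 ALLOC][21-37 ALLOC][38-56 FREE]
Op 4: d = malloc(3) -> d = 38; heap: [0-13 ALLOC][14-20 ALLOC][21-37 ALLOC][38-40 ALLOC][41-56 FREE]
Op 5: c = realloc(c, 17) -> c = 21; heap: [0-13 ALLOC][14-20 ALLOC][21-37 ALLOC][38-40 ALLOC][41-56 FREE]
Op 6: b = realloc(b, 20) -> NULL (b unchanged); heap: [0-13 ALLOC][14-20 ALLOC][21-37 ALLOC][38-40 ALLOC][41-56 FREE]
Op 7: c = realloc(c, 24) -> NULL (c unchanged); heap: [0-13 ALLOC][14-20 ALLOC][21-37 ALLOC][38-40 ALLOC][41-56 FREE]
Op 8: free(a) -> (freed a); heap: [0-13 FREE][14-20 ALLOC][21-37 ALLOC][38-40 ALLOC][41-56 FREE]
Op 9: free(c) -> (freed c); heap: [0-13 FREE][14-20 ALLOC][21-37 FREE][38-40 ALLOC][41-56 FREE]
Free blocks: [14 17 16] total_free=47 largest=17 -> 100*(47-17)/47 = 3000/47 ≈ 63.830 -> rounds to 64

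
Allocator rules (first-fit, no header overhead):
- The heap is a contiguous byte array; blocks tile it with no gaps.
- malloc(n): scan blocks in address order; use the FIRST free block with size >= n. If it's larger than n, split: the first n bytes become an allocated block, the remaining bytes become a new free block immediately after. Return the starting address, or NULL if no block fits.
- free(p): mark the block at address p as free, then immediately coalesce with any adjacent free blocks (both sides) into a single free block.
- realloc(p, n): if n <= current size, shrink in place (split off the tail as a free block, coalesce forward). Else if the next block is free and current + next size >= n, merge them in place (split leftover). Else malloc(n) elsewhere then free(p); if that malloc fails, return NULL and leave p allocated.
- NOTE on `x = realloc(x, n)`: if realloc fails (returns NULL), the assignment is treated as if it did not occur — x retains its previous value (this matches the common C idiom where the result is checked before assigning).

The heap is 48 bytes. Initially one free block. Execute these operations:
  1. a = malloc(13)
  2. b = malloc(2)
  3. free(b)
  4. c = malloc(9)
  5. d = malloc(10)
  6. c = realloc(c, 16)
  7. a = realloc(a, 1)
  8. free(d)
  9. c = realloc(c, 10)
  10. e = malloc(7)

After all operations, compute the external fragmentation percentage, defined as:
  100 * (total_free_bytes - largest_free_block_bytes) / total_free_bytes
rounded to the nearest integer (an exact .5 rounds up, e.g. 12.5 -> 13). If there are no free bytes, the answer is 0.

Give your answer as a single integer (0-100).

Answer: 20

Derivation:
Op 1: a = malloc(13) -> a = 0; heap: [0-12 ALLOC][13-47 FREE]
Op 2: b = malloc(2) -> b = 13; heap: [0-12 ALLOC][13-14 ALLOC][15-47 FREE]
Op 3: free(b) -> (freed b); heap: [0-12 ALLOC][13-47 FREE]
Op 4: c = malloc(9) -> c = 13; heap: [0-12 ALLOC][13-21 ALLOC][22-47 FREE]
Op 5: d = malloc(10) -> d = 22; heap: [0-12 ALLOC][13-21 ALLOC][22-31 ALLOC][32-47 FREE]
Op 6: c = realloc(c, 16) -> c = 32; heap: [0-12 ALLOC][13-21 FREE][22-31 ALLOC][32-47 ALLOC]
Op 7: a = realloc(a, 1) -> a = 0; heap: [0-0 ALLOC][1-21 FREE][22-31 ALLOC][32-47 ALLOC]
Op 8: free(d) -> (freed d); heap: [0-0 ALLOC][1-31 FREE][32-47 ALLOC]
Op 9: c = realloc(c, 10) -> c = 32; heap: [0-0 ALLOC][1-31 FREE][32-41 ALLOC][42-47 FREE]
Op 10: e = malloc(7) -> e = 1; heap: [0-0 ALLOC][1-7 ALLOC][8-31 FREE][32-41 ALLOC][42-47 FREE]
Free blocks: [24 6] total_free=30 largest=24 -> 100*(30-24)/30 = 600/30 = 20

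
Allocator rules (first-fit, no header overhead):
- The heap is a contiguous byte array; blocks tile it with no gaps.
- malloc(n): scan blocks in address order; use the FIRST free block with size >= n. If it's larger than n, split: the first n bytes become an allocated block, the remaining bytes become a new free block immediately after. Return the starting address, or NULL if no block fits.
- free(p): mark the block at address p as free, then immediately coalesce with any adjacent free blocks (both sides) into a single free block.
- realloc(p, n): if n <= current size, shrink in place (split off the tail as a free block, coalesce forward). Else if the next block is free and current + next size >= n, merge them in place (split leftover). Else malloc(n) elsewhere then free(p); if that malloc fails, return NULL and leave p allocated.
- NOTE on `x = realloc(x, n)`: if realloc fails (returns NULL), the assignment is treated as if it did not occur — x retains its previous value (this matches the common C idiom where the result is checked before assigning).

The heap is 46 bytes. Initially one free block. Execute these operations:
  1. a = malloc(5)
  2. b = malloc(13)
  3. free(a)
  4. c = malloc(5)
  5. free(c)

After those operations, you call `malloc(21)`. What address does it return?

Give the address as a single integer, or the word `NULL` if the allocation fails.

Op 1: a = malloc(5) -> a = 0; heap: [0-4 ALLOC][5-45 FREE]
Op 2: b = malloc(13) -> b = 5; heap: [0-4 ALLOC][5-17 ALLOC][18-45 FREE]
Op 3: free(a) -> (freed a); heap: [0-4 FREE][5-17 ALLOC][18-45 FREE]
Op 4: c = malloc(5) -> c = 0; heap: [0-4 ALLOC][5-17 ALLOC][18-45 FREE]
Op 5: free(c) -> (freed c); heap: [0-4 FREE][5-17 ALLOC][18-45 FREE]
malloc(21): first-fit scan over [0-4 FREE][5-17 ALLOC][18-45 FREE] -> 18

Answer: 18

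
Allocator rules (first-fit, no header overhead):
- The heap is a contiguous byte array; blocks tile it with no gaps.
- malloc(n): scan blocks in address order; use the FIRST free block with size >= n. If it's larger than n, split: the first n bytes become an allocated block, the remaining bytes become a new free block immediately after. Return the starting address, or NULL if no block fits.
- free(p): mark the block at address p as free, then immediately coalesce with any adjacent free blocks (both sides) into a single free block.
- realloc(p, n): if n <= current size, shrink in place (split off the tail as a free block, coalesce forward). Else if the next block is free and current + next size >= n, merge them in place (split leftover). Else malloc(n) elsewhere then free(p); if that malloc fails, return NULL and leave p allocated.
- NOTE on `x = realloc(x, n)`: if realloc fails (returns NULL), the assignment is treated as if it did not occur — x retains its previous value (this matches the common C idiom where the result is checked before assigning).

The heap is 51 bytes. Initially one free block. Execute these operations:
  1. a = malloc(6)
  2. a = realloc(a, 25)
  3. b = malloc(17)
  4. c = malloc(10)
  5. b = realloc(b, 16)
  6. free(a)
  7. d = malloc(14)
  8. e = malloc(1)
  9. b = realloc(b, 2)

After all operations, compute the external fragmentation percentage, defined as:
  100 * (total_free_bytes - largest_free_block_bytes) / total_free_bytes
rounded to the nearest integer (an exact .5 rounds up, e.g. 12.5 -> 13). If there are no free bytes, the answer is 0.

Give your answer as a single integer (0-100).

Answer: 29

Derivation:
Op 1: a = malloc(6) -> a = 0; heap: [0-5 ALLOC][6-50 FREE]
Op 2: a = realloc(a, 25) -> a = 0; heap: [0-24 ALLOC][25-50 FREE]
Op 3: b = malloc(17) -> b = 25; heap: [0-24 ALLOC][25-41 ALLOC][42-50 FREE]
Op 4: c = malloc(10) -> c = NULL; heap: [0-24 ALLOC][25-41 ALLOC][42-50 FREE]
Op 5: b = realloc(b, 16) -> b = 25; heap: [0-24 ALLOC][25-40 ALLOC][41-50 FREE]
Op 6: free(a) -> (freed a); heap: [0-24 FREE][25-40 ALLOC][41-50 FREE]
Op 7: d = malloc(14) -> d = 0; heap: [0-13 ALLOC][14-24 FREE][25-40 ALLOC][41-50 FREE]
Op 8: e = malloc(1) -> e = 14; heap: [0-13 ALLOC][14-14 ALLOC][15-24 FREE][25-40 ALLOC][41-50 FREE]
Op 9: b = realloc(b, 2) -> b = 25; heap: [0-13 ALLOC][14-14 ALLOC][15-24 FREE][25-26 ALLOC][27-50 FREE]
Free blocks: [10 24] total_free=34 largest=24 -> 100*(34-24)/34 = 1000/34 ≈ 29.412 -> rounds to 29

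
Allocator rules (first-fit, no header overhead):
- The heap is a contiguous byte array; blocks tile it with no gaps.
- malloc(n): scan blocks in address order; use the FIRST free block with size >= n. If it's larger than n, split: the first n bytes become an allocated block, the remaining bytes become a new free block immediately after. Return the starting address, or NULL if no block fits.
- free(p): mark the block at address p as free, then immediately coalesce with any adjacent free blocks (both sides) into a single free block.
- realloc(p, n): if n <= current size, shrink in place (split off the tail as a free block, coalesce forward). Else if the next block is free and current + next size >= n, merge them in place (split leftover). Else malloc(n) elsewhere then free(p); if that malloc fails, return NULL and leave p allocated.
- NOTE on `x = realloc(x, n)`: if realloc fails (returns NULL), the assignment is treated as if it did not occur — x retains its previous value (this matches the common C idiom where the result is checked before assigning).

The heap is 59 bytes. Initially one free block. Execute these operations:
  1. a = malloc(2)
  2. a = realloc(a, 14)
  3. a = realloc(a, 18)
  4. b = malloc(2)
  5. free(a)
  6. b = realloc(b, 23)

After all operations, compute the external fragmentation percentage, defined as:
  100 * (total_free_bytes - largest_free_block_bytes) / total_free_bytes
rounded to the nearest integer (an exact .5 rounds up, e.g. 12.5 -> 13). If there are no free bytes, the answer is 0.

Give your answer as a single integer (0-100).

Answer: 50

Derivation:
Op 1: a = malloc(2) -> a = 0; heap: [0-1 ALLOC][2-58 FREE]
Op 2: a = realloc(a, 14) -> a = 0; heap: [0-13 ALLOC][14-58 FREE]
Op 3: a = realloc(a, 18) -> a = 0; heap: [0-17 ALLOC][18-58 FREE]
Op 4: b = malloc(2) -> b = 18; heap: [0-17 ALLOC][18-19 ALLOC][20-58 FREE]
Op 5: free(a) -> (freed a); heap: [0-17 FREE][18-19 ALLOC][20-58 FREE]
Op 6: b = realloc(b, 23) -> b = 18; heap: [0-17 FREE][18-40 ALLOC][41-58 FREE]
Free blocks: [18 18] total_free=36 largest=18 -> 100*(36-18)/36 = 1800/36 = 50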